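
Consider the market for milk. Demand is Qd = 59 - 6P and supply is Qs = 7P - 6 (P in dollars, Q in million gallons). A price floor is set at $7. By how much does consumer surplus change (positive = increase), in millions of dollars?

-46

Without the control the market clears where 59 - 6P = 7P - 6, i.e. P* = 5 and Q* = 29.
The floor of 7 is above the equilibrium price 5, so it binds.
At P = 7: Qd = 59 - 6·7 = 17 and Qs = 7·7 - 6 = 43.
Consumer surplus without the control is ½ · (59/6 - 5) · 29 = 841/12.
With the floor, consumers buy 17 units at 7, so CS = ½ · (59/6 - 7) · 17 = 289/12.
Change in consumer surplus = 289/12 - 841/12 = -46.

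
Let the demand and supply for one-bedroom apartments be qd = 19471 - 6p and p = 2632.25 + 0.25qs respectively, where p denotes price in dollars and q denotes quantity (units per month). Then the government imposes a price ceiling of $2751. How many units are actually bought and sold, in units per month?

Rearranging supply gives qs = 4p - 10529. Equilibrium: 19471 - 6p = 4p - 10529, so 30000 = 10p and p* = 3000, q* = 1471.
Because the ceiling (2751) lies below the market-clearing price, it is binding.
At p = 2751: qd = 19471 - 6·2751 = 2965 and qs = 4·2751 - 10529 = 475.
The quantity actually transacted is the short side, supply: 475.

475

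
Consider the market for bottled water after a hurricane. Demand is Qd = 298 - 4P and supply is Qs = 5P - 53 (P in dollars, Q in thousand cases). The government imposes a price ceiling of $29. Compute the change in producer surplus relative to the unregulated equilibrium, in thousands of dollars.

Setting quantity demanded equal to quantity supplied, 298 - 4P = 5P - 53, gives P* = 39 and Q* = 142.
The ceiling of 29 is below the equilibrium price 39, so it binds.
At P = 29: Qd = 298 - 4·29 = 182 and Qs = 5·29 - 53 = 92.
Producer surplus without the control is ½ · (39 - 10.6) · 142 = 2016.4.
With the ceiling, producers sell 92 units at 29, so PS = ½ · (29 - 10.6) · 92 = 846.4.
Change in producer surplus = 846.4 - 2016.4 = -1170.

-1170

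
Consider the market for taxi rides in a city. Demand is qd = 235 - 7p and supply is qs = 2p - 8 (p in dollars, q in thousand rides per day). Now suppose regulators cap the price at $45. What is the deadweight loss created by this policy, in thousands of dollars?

0

Equilibrium: 235 - 7p = 2p - 8, so 243 = 9p and p* = 27, q* = 46.
Since 45 is above p* = 27, the ceiling does not bind and the free-market outcome prevails.
Since the control does not bind, no trades are prevented and deadweight loss is zero.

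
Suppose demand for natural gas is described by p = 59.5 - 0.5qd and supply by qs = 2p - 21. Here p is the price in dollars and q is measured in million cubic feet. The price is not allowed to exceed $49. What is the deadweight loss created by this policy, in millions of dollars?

Rearranging demand gives qd = 119 - 2p. In a free market, 119 - 2p = 2p - 21 gives the equilibrium p* = 35, q* = 49.
The ceiling of 49 is above the equilibrium price 35, so it is not binding; the market clears at p* = 35, q* = 49.
Since the control does not bind, no trades are prevented and deadweight loss is zero.

0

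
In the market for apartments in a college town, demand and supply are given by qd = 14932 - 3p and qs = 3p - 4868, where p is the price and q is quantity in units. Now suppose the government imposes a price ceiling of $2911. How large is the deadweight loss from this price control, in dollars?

453963

Setting quantity demanded equal to quantity supplied, 14932 - 3p = 3p - 4868, gives p* = 3300 and q* = 5032.
Since 2911 < 3300, the ceiling is binding.
At p = 2911: qd = 14932 - 3·2911 = 6199 and qs = 3·2911 - 4868 = 3865.
Quantity traded falls to 3865. At q = 3865 the demand price is (14932 - 3865)/3 = 3689 and the supply price is (4868 + 3865)/3 = 2911.
Deadweight loss = ½ · (3689 - 2911) · (5032 - 3865) = ½ · 778 · 1167 = 453963.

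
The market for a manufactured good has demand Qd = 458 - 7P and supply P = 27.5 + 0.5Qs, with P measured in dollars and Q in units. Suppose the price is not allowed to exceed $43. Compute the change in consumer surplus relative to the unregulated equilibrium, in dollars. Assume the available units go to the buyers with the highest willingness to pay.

Rearranging supply gives Qs = 2P - 55. Without the control the market clears where 458 - 7P = 2P - 55, i.e. P* = 57 and Q* = 59.
Since 43 < 57, the ceiling is binding.
At P = 43: Qd = 458 - 7·43 = 157 and Qs = 2·43 - 55 = 31.
Consumer surplus without the control is ½ · (458/7 - 57) · 59 = 3481/14.
With the ceiling, 31 units are sold at 43 (assume they go to the highest-value buyers). The demand price at Q = 31 is 61, so CS = ½ · [(458/7 - 43) + (61 - 43)] · 31 = 8773/14.
Change in consumer surplus = 8773/14 - 3481/14 = 378.

378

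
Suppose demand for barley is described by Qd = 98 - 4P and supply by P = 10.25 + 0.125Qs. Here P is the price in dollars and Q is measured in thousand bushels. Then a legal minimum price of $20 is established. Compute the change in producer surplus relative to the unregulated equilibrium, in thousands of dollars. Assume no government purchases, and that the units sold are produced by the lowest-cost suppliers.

Rearranging supply gives Qs = 8P - 82. Setting quantity demanded equal to quantity supplied, 98 - 4P = 8P - 82, gives P* = 15 and Q* = 38.
The floor of 20 is above the equilibrium price 15, so it binds.
At P = 20: Qd = 98 - 4·20 = 18 and Qs = 8·20 - 82 = 78.
Producer surplus without the control is ½ · (15 - 10.25) · 38 = 90.25.
With the floor, 18 units are sold at 20. The supply price at Q = 18 is 12.5, so PS = ½ · [(20 - 10.25) + (20 - 12.5)] · 18 = 155.25.
Change in producer surplus = 155.25 - 90.25 = 65.

65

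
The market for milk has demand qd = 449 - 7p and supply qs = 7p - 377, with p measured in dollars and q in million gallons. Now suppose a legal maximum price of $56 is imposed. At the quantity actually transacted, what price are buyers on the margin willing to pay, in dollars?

Without the control the market clears where 449 - 7p = 7p - 377, i.e. p* = 59 and q* = 36.
The ceiling of 56 is below the equilibrium price 59, so it binds.
At p = 56: qd = 449 - 7·56 = 57 and qs = 7·56 - 377 = 15.
Only 15 units reach the market. On the demand curve, the marginal buyer's willingness to pay at q = 15 is (449 - 15)/7 = 62.

62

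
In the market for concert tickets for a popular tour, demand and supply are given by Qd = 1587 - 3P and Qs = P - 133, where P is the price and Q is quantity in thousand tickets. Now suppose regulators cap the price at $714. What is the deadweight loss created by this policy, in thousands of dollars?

In a free market, 1587 - 3P = P - 133 gives the equilibrium P* = 430, Q* = 297.
The ceiling of 714 is above the equilibrium price 430, so it is not binding; the market clears at P* = 430, Q* = 297.
Since the control does not bind, no trades are prevented and deadweight loss is zero.

0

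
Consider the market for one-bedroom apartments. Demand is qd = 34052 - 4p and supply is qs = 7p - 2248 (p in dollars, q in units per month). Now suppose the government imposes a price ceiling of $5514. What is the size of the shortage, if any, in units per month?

0

In a free market, 34052 - 4p = 7p - 2248 gives the equilibrium p* = 3300, q* = 20852.
Since 5514 is above p* = 3300, the ceiling does not bind and the free-market outcome prevails.
Since the control does not bind, there is no shortage.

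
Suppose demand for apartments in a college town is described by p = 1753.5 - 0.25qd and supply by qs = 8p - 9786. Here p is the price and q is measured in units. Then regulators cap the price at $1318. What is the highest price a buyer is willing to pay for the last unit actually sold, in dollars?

1564

Rearranging demand gives qd = 7014 - 4p. Setting quantity demanded equal to quantity supplied, 7014 - 4p = 8p - 9786, gives p* = 1400 and q* = 1414.
Because the ceiling (1318) lies below the market-clearing price, it is binding.
At p = 1318: qd = 7014 - 4·1318 = 1742 and qs = 8·1318 - 9786 = 758.
Only 758 units reach the market. On the demand curve, the marginal buyer's willingness to pay at q = 758 is (7014 - 758)/4 = 1564.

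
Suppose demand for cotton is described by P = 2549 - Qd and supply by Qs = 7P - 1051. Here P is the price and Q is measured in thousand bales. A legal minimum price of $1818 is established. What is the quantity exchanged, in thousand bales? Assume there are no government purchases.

Rearranging demand gives Qd = 2549 - P. Setting quantity demanded equal to quantity supplied, 2549 - P = 7P - 1051, gives P* = 450 and Q* = 2099.
The floor of 1818 is above the equilibrium price 450, so it binds.
At P = 1818: Qd = 2549 - 1818 = 731 and Qs = 7·1818 - 1051 = 11675.
The quantity actually transacted is the short side, demand: 731.

731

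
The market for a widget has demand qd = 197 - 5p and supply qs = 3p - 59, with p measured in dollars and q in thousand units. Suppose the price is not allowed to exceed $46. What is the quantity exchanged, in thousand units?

Without the control the market clears where 197 - 5p = 3p - 59, i.e. p* = 32 and q* = 37.
The ceiling of 46 is above the equilibrium price 32, so it is not binding; the market clears at p* = 32, q* = 37.

37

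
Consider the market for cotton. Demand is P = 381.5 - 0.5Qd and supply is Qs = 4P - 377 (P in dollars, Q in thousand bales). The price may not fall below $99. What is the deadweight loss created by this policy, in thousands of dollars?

Rearranging demand gives Qd = 763 - 2P. Without the control the market clears where 763 - 2P = 4P - 377, i.e. P* = 190 and Q* = 383.
Since 99 is below P* = 190, the floor does not bind and the free-market outcome prevails.
Since the control does not bind, no trades are prevented and deadweight loss is zero.

0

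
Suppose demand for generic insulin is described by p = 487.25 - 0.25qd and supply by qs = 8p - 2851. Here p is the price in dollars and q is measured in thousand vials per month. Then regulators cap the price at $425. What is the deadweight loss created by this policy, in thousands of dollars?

Rearranging demand gives qd = 1949 - 4p. In a free market, 1949 - 4p = 8p - 2851 gives the equilibrium p* = 400, q* = 349.
The ceiling of 425 is above the equilibrium price 400, so it is not binding; the market clears at p* = 400, q* = 349.
Since the control does not bind, no trades are prevented and deadweight loss is zero.

0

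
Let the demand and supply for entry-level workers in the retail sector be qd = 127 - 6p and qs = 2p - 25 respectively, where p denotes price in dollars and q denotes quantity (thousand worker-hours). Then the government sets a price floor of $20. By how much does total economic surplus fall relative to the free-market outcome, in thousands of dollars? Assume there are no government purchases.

Setting quantity demanded equal to quantity supplied, 127 - 6p = 2p - 25, gives p* = 19 and q* = 13.
The floor of 20 is above the equilibrium price 19, so it binds.
At p = 20: qd = 127 - 6·20 = 7 and qs = 2·20 - 25 = 15.
Quantity traded falls to 7. At q = 7 the demand price is (127 - 7)/6 = 20 and the supply price is (25 + 7)/2 = 16.
Deadweight loss = ½ · (20 - 16) · (13 - 7) = ½ · 4 · 6 = 12.

12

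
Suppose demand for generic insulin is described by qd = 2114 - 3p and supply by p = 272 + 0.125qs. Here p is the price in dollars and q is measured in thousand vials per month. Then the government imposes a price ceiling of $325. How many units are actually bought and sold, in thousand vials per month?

424

Rearranging supply gives qs = 8p - 2176. Without the control the market clears where 2114 - 3p = 8p - 2176, i.e. p* = 390 and q* = 944.
Because the ceiling (325) lies below the market-clearing price, it is binding.
At p = 325: qd = 2114 - 3·325 = 1139 and qs = 8·325 - 2176 = 424.
The quantity actually transacted is the short side, supply: 424.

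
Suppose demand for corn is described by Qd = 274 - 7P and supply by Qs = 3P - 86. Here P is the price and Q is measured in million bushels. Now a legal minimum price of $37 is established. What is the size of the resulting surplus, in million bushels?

10

Equilibrium: 274 - 7P = 3P - 86, so 360 = 10P and P* = 36, Q* = 22.
Since 37 > 36, the floor is binding.
At P = 37: Qd = 274 - 7·37 = 15 and Qs = 3·37 - 86 = 25.
Surplus = Qs - Qd = 25 - 15 = 10.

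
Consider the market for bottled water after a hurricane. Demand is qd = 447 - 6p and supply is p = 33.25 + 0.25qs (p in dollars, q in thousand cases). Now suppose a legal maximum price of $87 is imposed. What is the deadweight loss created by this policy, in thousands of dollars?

Rearranging supply gives qs = 4p - 133. Without the control the market clears where 447 - 6p = 4p - 133, i.e. p* = 58 and q* = 99.
The ceiling of 87 is above the equilibrium price 58, so it is not binding; the market clears at p* = 58, q* = 99.
Since the control does not bind, no trades are prevented and deadweight loss is zero.

0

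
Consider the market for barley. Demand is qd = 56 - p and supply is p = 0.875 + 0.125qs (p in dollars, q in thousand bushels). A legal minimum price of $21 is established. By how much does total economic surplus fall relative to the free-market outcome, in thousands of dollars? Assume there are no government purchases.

Rearranging supply gives qs = 8p - 7. In a free market, 56 - p = 8p - 7 gives the equilibrium p* = 7, q* = 49.
Since 21 > 7, the floor is binding.
At p = 21: qd = 56 - 21 = 35 and qs = 8·21 - 7 = 161.
Quantity traded falls to 35. At q = 35 the demand price is 56 - 35 = 21 and the supply price is (7 + 35)/8 = 5.25.
Deadweight loss = ½ · (21 - 5.25) · (49 - 35) = ½ · 15.75 · 14 = 110.25.

110.25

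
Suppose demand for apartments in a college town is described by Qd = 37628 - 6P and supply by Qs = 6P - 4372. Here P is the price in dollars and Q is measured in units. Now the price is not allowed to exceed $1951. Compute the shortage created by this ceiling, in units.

Setting quantity demanded equal to quantity supplied, 37628 - 6P = 6P - 4372, gives P* = 3500 and Q* = 16628.
Because the ceiling (1951) lies below the market-clearing price, it is binding.
At P = 1951: Qd = 37628 - 6·1951 = 25922 and Qs = 6·1951 - 4372 = 7334.
Shortage = Qd - Qs = 25922 - 7334 = 18588.

18588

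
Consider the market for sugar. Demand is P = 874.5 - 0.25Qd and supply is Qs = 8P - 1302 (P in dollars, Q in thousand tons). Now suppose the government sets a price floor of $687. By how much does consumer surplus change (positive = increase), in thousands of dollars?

Rearranging demand gives Qd = 3498 - 4P. Setting quantity demanded equal to quantity supplied, 3498 - 4P = 8P - 1302, gives P* = 400 and Q* = 1898.
Because the floor (687) lies above the market-clearing price, it is binding.
At P = 687: Qd = 3498 - 4·687 = 750 and Qs = 8·687 - 1302 = 4194.
Consumer surplus without the control is ½ · (874.5 - 400) · 1898 = 450300.5.
With the floor, consumers buy 750 units at 687, so CS = ½ · (874.5 - 687) · 750 = 70312.5.
Change in consumer surplus = 70312.5 - 450300.5 = -379988.

-379988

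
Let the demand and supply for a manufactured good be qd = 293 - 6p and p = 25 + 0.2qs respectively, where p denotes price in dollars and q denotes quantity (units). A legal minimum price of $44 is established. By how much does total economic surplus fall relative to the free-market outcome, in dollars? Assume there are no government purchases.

237.6

Rearranging supply gives qs = 5p - 125. Equilibrium: 293 - 6p = 5p - 125, so 418 = 11p and p* = 38, q* = 65.
Since 44 > 38, the floor is binding.
At p = 44: qd = 293 - 6·44 = 29 and qs = 5·44 - 125 = 95.
Quantity traded falls to 29. At q = 29 the demand price is (293 - 29)/6 = 44 and the supply price is (125 + 29)/5 = 30.8.
Deadweight loss = ½ · (44 - 30.8) · (65 - 29) = ½ · 13.2 · 36 = 237.6.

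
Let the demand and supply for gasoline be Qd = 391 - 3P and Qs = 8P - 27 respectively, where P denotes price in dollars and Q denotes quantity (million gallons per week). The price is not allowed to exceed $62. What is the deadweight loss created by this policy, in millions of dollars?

Equilibrium: 391 - 3P = 8P - 27, so 418 = 11P and P* = 38, Q* = 277.
The ceiling of 62 is above the equilibrium price 38, so it is not binding; the market clears at P* = 38, Q* = 277.
Since the control does not bind, no trades are prevented and deadweight loss is zero.

0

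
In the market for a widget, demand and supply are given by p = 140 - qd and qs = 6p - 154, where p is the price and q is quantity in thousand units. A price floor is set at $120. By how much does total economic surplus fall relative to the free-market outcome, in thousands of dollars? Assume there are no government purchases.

Rearranging demand gives qd = 140 - p. Without the control the market clears where 140 - p = 6p - 154, i.e. p* = 42 and q* = 98.
Since 120 > 42, the floor is binding.
At p = 120: qd = 140 - 120 = 20 and qs = 6·120 - 154 = 566.
Quantity traded falls to 20. At q = 20 the demand price is 140 - 20 = 120 and the supply price is (154 + 20)/6 = 29.
Deadweight loss = ½ · (120 - 29) · (98 - 20) = ½ · 91 · 78 = 3549.

3549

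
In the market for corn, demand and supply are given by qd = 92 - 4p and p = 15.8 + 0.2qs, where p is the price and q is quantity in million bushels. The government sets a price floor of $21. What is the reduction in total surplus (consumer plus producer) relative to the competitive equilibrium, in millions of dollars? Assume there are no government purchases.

14.4

Rearranging supply gives qs = 5p - 79. Setting quantity demanded equal to quantity supplied, 92 - 4p = 5p - 79, gives p* = 19 and q* = 16.
Since 21 > 19, the floor is binding.
At p = 21: qd = 92 - 4·21 = 8 and qs = 5·21 - 79 = 26.
Quantity traded falls to 8. At q = 8 the demand price is (92 - 8)/4 = 21 and the supply price is (79 + 8)/5 = 17.4.
Deadweight loss = ½ · (21 - 17.4) · (16 - 8) = ½ · 3.6 · 8 = 14.4.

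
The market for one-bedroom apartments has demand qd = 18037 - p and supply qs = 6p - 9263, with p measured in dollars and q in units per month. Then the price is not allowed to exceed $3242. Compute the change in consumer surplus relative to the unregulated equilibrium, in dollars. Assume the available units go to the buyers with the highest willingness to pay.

Without the control the market clears where 18037 - p = 6p - 9263, i.e. p* = 3900 and q* = 14137.
The ceiling of 3242 is below the equilibrium price 3900, so it binds.
At p = 3242: qd = 18037 - 3242 = 14795 and qs = 6·3242 - 9263 = 10189.
Consumer surplus without the control is ½ · (18037 - 3900) · 14137 = 99927384.5.
With the ceiling, 10189 units are sold at 3242 (assume they go to the highest-value buyers). The demand price at q = 10189 is 7848, so CS = ½ · [(18037 - 3242) + (7848 - 3242)] · 10189 = 98838394.5.
Change in consumer surplus = 98838394.5 - 99927384.5 = -1088990.

-1088990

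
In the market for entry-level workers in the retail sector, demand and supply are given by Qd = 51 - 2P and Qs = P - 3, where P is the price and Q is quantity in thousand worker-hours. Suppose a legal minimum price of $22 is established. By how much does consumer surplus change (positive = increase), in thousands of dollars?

Without the control the market clears where 51 - 2P = P - 3, i.e. P* = 18 and Q* = 15.
The floor of 22 is above the equilibrium price 18, so it binds.
At P = 22: Qd = 51 - 2·22 = 7 and Qs = 22 - 3 = 19.
Consumer surplus without the control is ½ · (25.5 - 18) · 15 = 56.25.
With the floor, consumers buy 7 units at 22, so CS = ½ · (25.5 - 22) · 7 = 12.25.
Change in consumer surplus = 12.25 - 56.25 = -44.

-44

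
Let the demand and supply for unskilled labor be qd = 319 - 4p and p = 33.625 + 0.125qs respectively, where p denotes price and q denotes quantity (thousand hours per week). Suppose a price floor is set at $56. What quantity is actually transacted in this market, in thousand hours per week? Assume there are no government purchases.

Rearranging supply gives qs = 8p - 269. Setting quantity demanded equal to quantity supplied, 319 - 4p = 8p - 269, gives p* = 49 and q* = 123.
Since 56 > 49, the floor is binding.
At p = 56: qd = 319 - 4·56 = 95 and qs = 8·56 - 269 = 179.
The quantity actually transacted is the short side, demand: 95.

95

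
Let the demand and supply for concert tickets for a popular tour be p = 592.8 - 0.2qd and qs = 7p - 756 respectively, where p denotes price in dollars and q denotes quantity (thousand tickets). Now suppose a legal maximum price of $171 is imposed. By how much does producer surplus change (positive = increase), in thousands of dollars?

-128922.5

Rearranging demand gives qd = 2964 - 5p. In a free market, 2964 - 5p = 7p - 756 gives the equilibrium p* = 310, q* = 1414.
Since 171 < 310, the ceiling is binding.
At p = 171: qd = 2964 - 5·171 = 2109 and qs = 7·171 - 756 = 441.
Producer surplus without the control is ½ · (310 - 108) · 1414 = 142814.
With the ceiling, producers sell 441 units at 171, so PS = ½ · (171 - 108) · 441 = 13891.5.
Change in producer surplus = 13891.5 - 142814 = -128922.5.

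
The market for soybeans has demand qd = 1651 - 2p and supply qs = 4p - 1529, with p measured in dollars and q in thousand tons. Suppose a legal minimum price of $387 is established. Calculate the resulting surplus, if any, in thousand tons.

Setting quantity demanded equal to quantity supplied, 1651 - 2p = 4p - 1529, gives p* = 530 and q* = 591.
The floor of 387 is below the equilibrium price 530, so it is not binding; the market clears at p* = 530, q* = 591.
Since the control does not bind, there is no surplus.

0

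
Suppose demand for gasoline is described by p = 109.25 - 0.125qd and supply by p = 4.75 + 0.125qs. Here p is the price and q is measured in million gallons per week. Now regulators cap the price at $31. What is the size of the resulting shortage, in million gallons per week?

Rearranging demand gives qd = 874 - 8p; rearranging supply gives qs = 8p - 38. Setting quantity demanded equal to quantity supplied, 874 - 8p = 8p - 38, gives p* = 57 and q* = 418.
Because the ceiling (31) lies below the market-clearing price, it is binding.
At p = 31: qd = 874 - 8·31 = 626 and qs = 8·31 - 38 = 210.
Shortage = qd - qs = 626 - 210 = 416.

416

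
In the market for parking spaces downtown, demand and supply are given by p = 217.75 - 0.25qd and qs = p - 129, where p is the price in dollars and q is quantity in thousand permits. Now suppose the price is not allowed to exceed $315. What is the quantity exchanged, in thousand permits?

71

Rearranging demand gives qd = 871 - 4p. Setting quantity demanded equal to quantity supplied, 871 - 4p = p - 129, gives p* = 200 and q* = 71.
The ceiling of 315 is above the equilibrium price 200, so it is not binding; the market clears at p* = 200, q* = 71.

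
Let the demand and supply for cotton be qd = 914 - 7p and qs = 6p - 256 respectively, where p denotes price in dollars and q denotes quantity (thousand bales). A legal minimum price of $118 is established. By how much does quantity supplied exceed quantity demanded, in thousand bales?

In a free market, 914 - 7p = 6p - 256 gives the equilibrium p* = 90, q* = 284.
The floor of 118 is above the equilibrium price 90, so it binds.
At p = 118: qd = 914 - 7·118 = 88 and qs = 6·118 - 256 = 452.
Surplus = qs - qd = 452 - 88 = 364.

364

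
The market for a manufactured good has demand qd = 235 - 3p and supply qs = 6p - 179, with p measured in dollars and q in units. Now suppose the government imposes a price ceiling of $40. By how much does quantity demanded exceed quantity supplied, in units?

Setting quantity demanded equal to quantity supplied, 235 - 3p = 6p - 179, gives p* = 46 and q* = 97.
Because the ceiling (40) lies below the market-clearing price, it is binding.
At p = 40: qd = 235 - 3·40 = 115 and qs = 6·40 - 179 = 61.
Shortage = qd - qs = 115 - 61 = 54.

54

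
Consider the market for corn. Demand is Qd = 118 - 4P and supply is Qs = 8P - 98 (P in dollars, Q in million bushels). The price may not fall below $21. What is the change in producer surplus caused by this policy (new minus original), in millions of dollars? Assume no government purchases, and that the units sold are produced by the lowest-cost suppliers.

93

In a free market, 118 - 4P = 8P - 98 gives the equilibrium P* = 18, Q* = 46.
Because the floor (21) lies above the market-clearing price, it is binding.
At P = 21: Qd = 118 - 4·21 = 34 and Qs = 8·21 - 98 = 70.
Producer surplus without the control is ½ · (18 - 12.25) · 46 = 132.25.
With the floor, 34 units are sold at 21. The supply price at Q = 34 is 16.5, so PS = ½ · [(21 - 12.25) + (21 - 16.5)] · 34 = 225.25.
Change in producer surplus = 225.25 - 132.25 = 93.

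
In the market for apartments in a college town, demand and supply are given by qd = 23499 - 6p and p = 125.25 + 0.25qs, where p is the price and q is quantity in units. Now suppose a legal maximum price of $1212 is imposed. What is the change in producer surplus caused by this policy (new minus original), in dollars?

Rearranging supply gives qs = 4p - 501. Setting quantity demanded equal to quantity supplied, 23499 - 6p = 4p - 501, gives p* = 2400 and q* = 9099.
The ceiling of 1212 is below the equilibrium price 2400, so it binds.
At p = 1212: qd = 23499 - 6·1212 = 16227 and qs = 4·1212 - 501 = 4347.
Producer surplus without the control is ½ · (2400 - 125.25) · 9099 = 10348975.125.
With the ceiling, producers sell 4347 units at 1212, so PS = ½ · (1212 - 125.25) · 4347 = 2362051.125.
Change in producer surplus = 2362051.125 - 10348975.125 = -7986924.

-7986924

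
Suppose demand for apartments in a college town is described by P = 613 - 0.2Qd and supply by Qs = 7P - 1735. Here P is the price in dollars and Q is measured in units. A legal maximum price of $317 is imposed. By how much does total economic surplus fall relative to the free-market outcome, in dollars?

57867.6

Rearranging demand gives Qd = 3065 - 5P. Without the control the market clears where 3065 - 5P = 7P - 1735, i.e. P* = 400 and Q* = 1065.
The ceiling of 317 is below the equilibrium price 400, so it binds.
At P = 317: Qd = 3065 - 5·317 = 1480 and Qs = 7·317 - 1735 = 484.
Quantity traded falls to 484. At Q = 484 the demand price is (3065 - 484)/5 = 516.2 and the supply price is (1735 + 484)/7 = 317.
Deadweight loss = ½ · (516.2 - 317) · (1065 - 484) = ½ · 199.2 · 581 = 57867.6.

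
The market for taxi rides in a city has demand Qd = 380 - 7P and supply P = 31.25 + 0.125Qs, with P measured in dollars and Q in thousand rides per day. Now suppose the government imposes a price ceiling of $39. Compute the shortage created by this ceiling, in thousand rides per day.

45

Rearranging supply gives Qs = 8P - 250. In a free market, 380 - 7P = 8P - 250 gives the equilibrium P* = 42, Q* = 86.
The ceiling of 39 is below the equilibrium price 42, so it binds.
At P = 39: Qd = 380 - 7·39 = 107 and Qs = 8·39 - 250 = 62.
Shortage = Qd - Qs = 107 - 62 = 45.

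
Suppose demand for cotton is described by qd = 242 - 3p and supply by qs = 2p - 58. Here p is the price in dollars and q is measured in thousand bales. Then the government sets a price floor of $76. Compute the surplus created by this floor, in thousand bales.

Without the control the market clears where 242 - 3p = 2p - 58, i.e. p* = 60 and q* = 62.
The floor of 76 is above the equilibrium price 60, so it binds.
At p = 76: qd = 242 - 3·76 = 14 and qs = 2·76 - 58 = 94.
Surplus = qs - qd = 94 - 14 = 80.

80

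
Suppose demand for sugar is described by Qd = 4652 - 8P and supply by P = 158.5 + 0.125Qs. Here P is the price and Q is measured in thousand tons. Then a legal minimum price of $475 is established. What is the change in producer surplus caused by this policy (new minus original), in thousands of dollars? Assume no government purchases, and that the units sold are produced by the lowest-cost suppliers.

45360

Rearranging supply gives Qs = 8P - 1268. Without the control the market clears where 4652 - 8P = 8P - 1268, i.e. P* = 370 and Q* = 1692.
Since 475 > 370, the floor is binding.
At P = 475: Qd = 4652 - 8·475 = 852 and Qs = 8·475 - 1268 = 2532.
Producer surplus without the control is ½ · (370 - 158.5) · 1692 = 178929.
With the floor, 852 units are sold at 475. The supply price at Q = 852 is 265, so PS = ½ · [(475 - 158.5) + (475 - 265)] · 852 = 224289.
Change in producer surplus = 224289 - 178929 = 45360.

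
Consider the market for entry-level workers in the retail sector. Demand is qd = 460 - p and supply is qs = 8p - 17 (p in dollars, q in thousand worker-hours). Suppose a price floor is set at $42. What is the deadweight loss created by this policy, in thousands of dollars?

0

Equilibrium: 460 - p = 8p - 17, so 477 = 9p and p* = 53, q* = 407.
Since 42 is below p* = 53, the floor does not bind and the free-market outcome prevails.
Since the control does not bind, no trades are prevented and deadweight loss is zero.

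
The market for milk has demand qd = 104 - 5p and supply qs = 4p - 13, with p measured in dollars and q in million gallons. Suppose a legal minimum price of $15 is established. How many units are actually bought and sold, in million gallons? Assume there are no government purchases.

Setting quantity demanded equal to quantity supplied, 104 - 5p = 4p - 13, gives p* = 13 and q* = 39.
The floor of 15 is above the equilibrium price 13, so it binds.
At p = 15: qd = 104 - 5·15 = 29 and qs = 4·15 - 13 = 47.
The quantity actually transacted is the short side, demand: 29.

29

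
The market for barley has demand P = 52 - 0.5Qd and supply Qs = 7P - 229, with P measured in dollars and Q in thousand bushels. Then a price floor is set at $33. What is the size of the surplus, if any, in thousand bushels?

Rearranging demand gives Qd = 104 - 2P. Equilibrium: 104 - 2P = 7P - 229, so 333 = 9P and P* = 37, Q* = 30.
Since 33 is below P* = 37, the floor does not bind and the free-market outcome prevails.
Since the control does not bind, there is no surplus.

0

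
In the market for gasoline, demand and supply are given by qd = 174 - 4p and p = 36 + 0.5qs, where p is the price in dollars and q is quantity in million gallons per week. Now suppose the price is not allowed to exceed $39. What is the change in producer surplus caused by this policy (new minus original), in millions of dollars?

-16

Rearranging supply gives qs = 2p - 72. In a free market, 174 - 4p = 2p - 72 gives the equilibrium p* = 41, q* = 10.
Because the ceiling (39) lies below the market-clearing price, it is binding.
At p = 39: qd = 174 - 4·39 = 18 and qs = 2·39 - 72 = 6.
Producer surplus without the control is ½ · (41 - 36) · 10 = 25.
With the ceiling, producers sell 6 units at 39, so PS = ½ · (39 - 36) · 6 = 9.
Change in producer surplus = 9 - 25 = -16.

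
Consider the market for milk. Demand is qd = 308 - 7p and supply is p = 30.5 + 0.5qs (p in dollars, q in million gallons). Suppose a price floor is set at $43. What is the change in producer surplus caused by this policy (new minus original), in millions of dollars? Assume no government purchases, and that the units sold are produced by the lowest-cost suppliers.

-35

Rearranging supply gives qs = 2p - 61. Without the control the market clears where 308 - 7p = 2p - 61, i.e. p* = 41 and q* = 21.
Because the floor (43) lies above the market-clearing price, it is binding.
At p = 43: qd = 308 - 7·43 = 7 and qs = 2·43 - 61 = 25.
Producer surplus without the control is ½ · (41 - 30.5) · 21 = 110.25.
With the floor, 7 units are sold at 43. The supply price at q = 7 is 34, so PS = ½ · [(43 - 30.5) + (43 - 34)] · 7 = 75.25.
Change in producer surplus = 75.25 - 110.25 = -35.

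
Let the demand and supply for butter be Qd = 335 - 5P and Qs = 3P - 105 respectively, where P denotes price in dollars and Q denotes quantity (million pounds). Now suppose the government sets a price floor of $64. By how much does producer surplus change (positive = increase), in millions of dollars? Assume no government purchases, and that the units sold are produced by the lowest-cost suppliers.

-202.5

In a free market, 335 - 5P = 3P - 105 gives the equilibrium P* = 55, Q* = 60.
Since 64 > 55, the floor is binding.
At P = 64: Qd = 335 - 5·64 = 15 and Qs = 3·64 - 105 = 87.
Producer surplus without the control is ½ · (55 - 35) · 60 = 600.
With the floor, 15 units are sold at 64. The supply price at Q = 15 is 40, so PS = ½ · [(64 - 35) + (64 - 40)] · 15 = 397.5.
Change in producer surplus = 397.5 - 600 = -202.5.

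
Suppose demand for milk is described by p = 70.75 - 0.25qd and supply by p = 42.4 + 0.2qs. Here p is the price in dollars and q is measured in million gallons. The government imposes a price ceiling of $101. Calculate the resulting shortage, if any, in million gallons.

Rearranging demand gives qd = 283 - 4p; rearranging supply gives qs = 5p - 212. Equilibrium: 283 - 4p = 5p - 212, so 495 = 9p and p* = 55, q* = 63.
The ceiling of 101 is above the equilibrium price 55, so it is not binding; the market clears at p* = 55, q* = 63.
Since the control does not bind, there is no shortage.

0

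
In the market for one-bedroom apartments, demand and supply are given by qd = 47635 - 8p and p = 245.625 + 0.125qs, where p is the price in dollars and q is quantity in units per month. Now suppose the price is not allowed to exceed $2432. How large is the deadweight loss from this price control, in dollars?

3569792

Rearranging supply gives qs = 8p - 1965. Without the control the market clears where 47635 - 8p = 8p - 1965, i.e. p* = 3100 and q* = 22835.
Since 2432 < 3100, the ceiling is binding.
At p = 2432: qd = 47635 - 8·2432 = 28179 and qs = 8·2432 - 1965 = 17491.
Quantity traded falls to 17491. At q = 17491 the demand price is (47635 - 17491)/8 = 3768 and the supply price is (1965 + 17491)/8 = 2432.
Deadweight loss = ½ · (3768 - 2432) · (22835 - 17491) = ½ · 1336 · 5344 = 3569792.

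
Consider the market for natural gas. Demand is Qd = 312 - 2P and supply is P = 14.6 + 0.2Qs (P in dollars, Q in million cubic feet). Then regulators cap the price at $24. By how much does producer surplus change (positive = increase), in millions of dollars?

-3859.5

Rearranging supply gives Qs = 5P - 73. Setting quantity demanded equal to quantity supplied, 312 - 2P = 5P - 73, gives P* = 55 and Q* = 202.
The ceiling of 24 is below the equilibrium price 55, so it binds.
At P = 24: Qd = 312 - 2·24 = 264 and Qs = 5·24 - 73 = 47.
Producer surplus without the control is ½ · (55 - 14.6) · 202 = 4080.4.
With the ceiling, producers sell 47 units at 24, so PS = ½ · (24 - 14.6) · 47 = 220.9.
Change in producer surplus = 220.9 - 4080.4 = -3859.5.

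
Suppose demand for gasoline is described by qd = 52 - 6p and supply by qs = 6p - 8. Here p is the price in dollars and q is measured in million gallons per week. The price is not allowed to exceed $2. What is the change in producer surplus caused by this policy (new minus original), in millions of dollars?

In a free market, 52 - 6p = 6p - 8 gives the equilibrium p* = 5, q* = 22.
The ceiling of 2 is below the equilibrium price 5, so it binds.
At p = 2: qd = 52 - 6·2 = 40 and qs = 6·2 - 8 = 4.
Producer surplus without the control is ½ · (5 - 4/3) · 22 = 121/3.
With the ceiling, producers sell 4 units at 2, so PS = ½ · (2 - 4/3) · 4 = 4/3.
Change in producer surplus = 4/3 - 121/3 = -39.

-39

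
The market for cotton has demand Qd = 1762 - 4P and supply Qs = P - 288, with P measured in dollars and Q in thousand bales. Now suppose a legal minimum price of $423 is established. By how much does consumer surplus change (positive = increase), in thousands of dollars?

-1248

Setting quantity demanded equal to quantity supplied, 1762 - 4P = P - 288, gives P* = 410 and Q* = 122.
Since 423 > 410, the floor is binding.
At P = 423: Qd = 1762 - 4·423 = 70 and Qs = 423 - 288 = 135.
Consumer surplus without the control is ½ · (440.5 - 410) · 122 = 1860.5.
With the floor, consumers buy 70 units at 423, so CS = ½ · (440.5 - 423) · 70 = 612.5.
Change in consumer surplus = 612.5 - 1860.5 = -1248.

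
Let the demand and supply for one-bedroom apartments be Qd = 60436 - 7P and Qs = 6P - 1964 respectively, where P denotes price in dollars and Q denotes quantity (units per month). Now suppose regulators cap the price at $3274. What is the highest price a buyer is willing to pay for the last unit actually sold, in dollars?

Equilibrium: 60436 - 7P = 6P - 1964, so 62400 = 13P and P* = 4800, Q* = 26836.
The ceiling of 3274 is below the equilibrium price 4800, so it binds.
At P = 3274: Qd = 60436 - 7·3274 = 37518 and Qs = 6·3274 - 1964 = 17680.
Only 17680 units reach the market. On the demand curve, the marginal buyer's willingness to pay at Q = 17680 is (60436 - 17680)/7 = 6108.

6108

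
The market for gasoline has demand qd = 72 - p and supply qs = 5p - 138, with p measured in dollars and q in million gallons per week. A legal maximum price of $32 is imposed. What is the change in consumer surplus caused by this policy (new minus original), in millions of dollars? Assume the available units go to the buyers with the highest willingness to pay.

-46.5

Without the control the market clears where 72 - p = 5p - 138, i.e. p* = 35 and q* = 37.
Because the ceiling (32) lies below the market-clearing price, it is binding.
At p = 32: qd = 72 - 32 = 40 and qs = 5·32 - 138 = 22.
Consumer surplus without the control is ½ · (72 - 35) · 37 = 684.5.
With the ceiling, 22 units are sold at 32 (assume they go to the highest-value buyers). The demand price at q = 22 is 50, so CS = ½ · [(72 - 32) + (50 - 32)] · 22 = 638.
Change in consumer surplus = 638 - 684.5 = -46.5.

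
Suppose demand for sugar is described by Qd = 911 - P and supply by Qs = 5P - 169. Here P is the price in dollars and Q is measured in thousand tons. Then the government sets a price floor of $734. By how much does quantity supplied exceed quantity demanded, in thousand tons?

Without the control the market clears where 911 - P = 5P - 169, i.e. P* = 180 and Q* = 731.
The floor of 734 is above the equilibrium price 180, so it binds.
At P = 734: Qd = 911 - 734 = 177 and Qs = 5·734 - 169 = 3501.
Surplus = Qs - Qd = 3501 - 177 = 3324.

3324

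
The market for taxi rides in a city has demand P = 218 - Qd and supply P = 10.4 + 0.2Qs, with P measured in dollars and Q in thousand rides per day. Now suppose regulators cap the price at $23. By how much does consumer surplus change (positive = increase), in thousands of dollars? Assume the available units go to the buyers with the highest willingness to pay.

-4664

Rearranging demand gives Qd = 218 - P; rearranging supply gives Qs = 5P - 52. Equilibrium: 218 - P = 5P - 52, so 270 = 6P and P* = 45, Q* = 173.
Because the ceiling (23) lies below the market-clearing price, it is binding.
At P = 23: Qd = 218 - 23 = 195 and Qs = 5·23 - 52 = 63.
Consumer surplus without the control is ½ · (218 - 45) · 173 = 14964.5.
With the ceiling, 63 units are sold at 23 (assume they go to the highest-value buyers). The demand price at Q = 63 is 155, so CS = ½ · [(218 - 23) + (155 - 23)] · 63 = 10300.5.
Change in consumer surplus = 10300.5 - 14964.5 = -4664.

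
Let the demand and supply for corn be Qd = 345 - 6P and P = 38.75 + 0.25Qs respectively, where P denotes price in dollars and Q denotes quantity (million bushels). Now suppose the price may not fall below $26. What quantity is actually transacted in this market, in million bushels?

Rearranging supply gives Qs = 4P - 155. Setting quantity demanded equal to quantity supplied, 345 - 6P = 4P - 155, gives P* = 50 and Q* = 45.
The floor of 26 is below the equilibrium price 50, so it is not binding; the market clears at P* = 50, Q* = 45.

45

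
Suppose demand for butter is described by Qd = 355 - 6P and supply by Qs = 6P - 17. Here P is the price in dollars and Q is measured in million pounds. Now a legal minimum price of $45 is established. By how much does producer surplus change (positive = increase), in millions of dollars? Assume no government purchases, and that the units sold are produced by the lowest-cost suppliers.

602

Setting quantity demanded equal to quantity supplied, 355 - 6P = 6P - 17, gives P* = 31 and Q* = 169.
Because the floor (45) lies above the market-clearing price, it is binding.
At P = 45: Qd = 355 - 6·45 = 85 and Qs = 6·45 - 17 = 253.
Producer surplus without the control is ½ · (31 - 17/6) · 169 = 28561/12.
With the floor, 85 units are sold at 45. The supply price at Q = 85 is 17, so PS = ½ · [(45 - 17/6) + (45 - 17)] · 85 = 35785/12.
Change in producer surplus = 35785/12 - 28561/12 = 602.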